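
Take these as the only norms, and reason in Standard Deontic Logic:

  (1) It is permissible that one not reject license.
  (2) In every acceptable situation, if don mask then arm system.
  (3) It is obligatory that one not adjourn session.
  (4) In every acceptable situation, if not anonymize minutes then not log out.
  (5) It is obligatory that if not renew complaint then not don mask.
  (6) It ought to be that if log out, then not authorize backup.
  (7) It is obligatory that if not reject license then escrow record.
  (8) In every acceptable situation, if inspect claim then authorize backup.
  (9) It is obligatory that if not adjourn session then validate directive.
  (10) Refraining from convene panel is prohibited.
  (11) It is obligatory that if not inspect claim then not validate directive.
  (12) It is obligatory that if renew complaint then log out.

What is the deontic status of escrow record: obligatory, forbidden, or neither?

Premise 7 is O(¬reject_license → escrow_record), but O(¬reject_license) is not derivable from the premises (the permission P(¬reject_license) asserts only ¬O(reject_license), not O(¬reject_license)), so it does not yield O(escrow_record).
No premise or chain of K-axiom applications forces O(escrow_record), and none forces O(¬escrow_record). So escrow_record is neither obligatory nor forbidden under these norms.

Neither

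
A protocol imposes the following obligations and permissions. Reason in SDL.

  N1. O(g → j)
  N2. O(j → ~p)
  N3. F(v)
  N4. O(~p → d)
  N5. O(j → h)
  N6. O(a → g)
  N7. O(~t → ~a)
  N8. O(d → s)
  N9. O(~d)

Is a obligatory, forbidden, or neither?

Premise 9 states O(~d) outright.
Premise 4, O(~p → d), contraposes to O(~d → p); with O(~d) we get O(p).
Premise 2, O(j → ~p), contraposes to O(p → ~j); with O(p) we get O(~j).
The contrapositive of premise 1 (O(g → j)) is O(~j → ~g), and O(~j) is already established, so O(~g).
Premise 6 is O(a → g); contrapositively O(~g → ~a). Since O(~g) holds, K gives O(~a).
Premises 3, 5, 7, 8 do not contribute to this derivation.
Thus O(~a), which is F(a): a is forbidden.

Forbidden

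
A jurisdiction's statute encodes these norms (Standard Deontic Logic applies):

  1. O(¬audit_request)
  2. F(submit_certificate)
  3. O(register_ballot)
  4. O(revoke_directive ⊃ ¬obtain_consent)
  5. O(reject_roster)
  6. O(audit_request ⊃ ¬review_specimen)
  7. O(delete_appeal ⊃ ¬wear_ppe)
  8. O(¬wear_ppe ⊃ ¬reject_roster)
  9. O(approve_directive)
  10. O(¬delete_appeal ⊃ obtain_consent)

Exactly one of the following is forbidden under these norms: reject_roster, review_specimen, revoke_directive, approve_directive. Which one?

revoke_directive

From premise 5 we have O(reject_roster).
Premise 8, O(¬wear_ppe ⊃ ¬reject_roster), contraposes to O(reject_roster ⊃ wear_ppe); with O(reject_roster) we get O(wear_ppe).
Premise 7 is O(delete_appeal ⊃ ¬wear_ppe); contrapositively O(wear_ppe ⊃ ¬delete_appeal). Since O(wear_ppe) holds, K gives O(¬delete_appeal).
From O(¬delete_appeal) and premise 10, O(¬delete_appeal ⊃ obtain_consent), we obtain O(obtain_consent).
Premise 4, O(revoke_directive ⊃ ¬obtain_consent), contraposes to O(obtain_consent ⊃ ¬revoke_directive); with O(obtain_consent) we get O(¬revoke_directive).
So O(¬revoke_directive) holds, i.e. revoke_directive is forbidden. None of the other listed options is forbidden under the premises.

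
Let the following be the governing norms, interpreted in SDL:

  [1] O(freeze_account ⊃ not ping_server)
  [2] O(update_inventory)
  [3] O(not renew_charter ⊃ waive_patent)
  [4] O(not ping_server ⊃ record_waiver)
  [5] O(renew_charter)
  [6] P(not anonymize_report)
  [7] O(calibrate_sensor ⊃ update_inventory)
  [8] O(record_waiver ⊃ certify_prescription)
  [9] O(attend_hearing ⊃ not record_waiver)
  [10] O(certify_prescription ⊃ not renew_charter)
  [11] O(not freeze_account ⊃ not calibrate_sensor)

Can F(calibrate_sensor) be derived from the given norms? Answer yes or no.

From premise 5 we have O(renew_charter).
Premise 10, O(certify_prescription ⊃ not renew_charter), contraposes to O(renew_charter ⊃ not certify_prescription); with O(renew_charter) we get O(not certify_prescription).
Premise 8, O(record_waiver ⊃ certify_prescription), contraposes to O(not certify_prescription ⊃ not record_waiver); with O(not certify_prescription) we get O(not record_waiver).
Premise 4 is O(not ping_server ⊃ record_waiver); contrapositively O(not record_waiver ⊃ ping_server). Since O(not record_waiver) holds, K gives O(ping_server).
Premise 1, O(freeze_account ⊃ not ping_server), contraposes to O(ping_server ⊃ not freeze_account); with O(ping_server) we get O(not freeze_account).
From O(not freeze_account) and premise 11, O(not freeze_account ⊃ not calibrate_sensor), we obtain O(not calibrate_sensor).
Premises 2, 3, 6, 7, 9 do not contribute to this derivation.
So O(not calibrate_sensor) holds, i.e. F(calibrate_sensor). The claim follows.

Yes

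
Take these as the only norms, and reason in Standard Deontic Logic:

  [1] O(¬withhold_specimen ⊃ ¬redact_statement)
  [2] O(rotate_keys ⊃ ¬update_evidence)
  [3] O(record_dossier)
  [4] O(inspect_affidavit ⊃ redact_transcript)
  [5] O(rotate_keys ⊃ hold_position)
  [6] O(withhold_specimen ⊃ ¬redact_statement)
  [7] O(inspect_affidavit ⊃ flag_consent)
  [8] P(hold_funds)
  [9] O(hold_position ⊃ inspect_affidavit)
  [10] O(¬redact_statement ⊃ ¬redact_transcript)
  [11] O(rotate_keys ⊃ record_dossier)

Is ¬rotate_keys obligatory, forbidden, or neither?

Obligatory

Premises 1 and 6 cover both cases: O(¬withhold_specimen ⊃ ¬redact_statement) and O(withhold_specimen ⊃ ¬redact_statement). Since ¬withhold_specimen ∨ withhold_specimen is a tautology, O(¬redact_statement) follows.
From O(¬redact_statement) and premise 10, O(¬redact_statement ⊃ ¬redact_transcript), we obtain O(¬redact_transcript).
Premise 4, O(inspect_affidavit ⊃ redact_transcript), contraposes to O(¬redact_transcript ⊃ ¬inspect_affidavit); with O(¬redact_transcript) we get O(¬inspect_affidavit).
Premise 9 is O(hold_position ⊃ inspect_affidavit); contrapositively O(¬inspect_affidavit ⊃ ¬hold_position). Since O(¬inspect_affidavit) holds, K gives O(¬hold_position).
Premise 5, O(rotate_keys ⊃ hold_position), contraposes to O(¬hold_position ⊃ ¬rotate_keys); with O(¬hold_position) we get O(¬rotate_keys).
Premises 2, 3, 7, 8, 11 do not contribute to this derivation.
Hence ¬rotate_keys is obligatory.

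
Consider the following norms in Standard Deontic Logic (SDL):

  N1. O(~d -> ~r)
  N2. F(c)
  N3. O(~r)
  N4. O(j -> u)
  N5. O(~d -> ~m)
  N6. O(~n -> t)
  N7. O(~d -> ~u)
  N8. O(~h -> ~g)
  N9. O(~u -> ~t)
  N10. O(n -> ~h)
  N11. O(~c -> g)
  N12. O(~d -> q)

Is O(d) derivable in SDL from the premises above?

Premise 2 is F(c), i.e. O(~c).
With premise 11, O(~c -> g), the K-axiom yields O(g).
Premise 8, O(~h -> ~g), contraposes to O(g -> h); with O(g) we get O(h).
The contrapositive of premise 10 (O(n -> ~h)) is O(h -> ~n), and O(h) is already established, so O(~n).
With premise 6, O(~n -> t), the K-axiom yields O(t).
Premise 9, O(~u -> ~t), contraposes to O(t -> u); with O(t) we get O(u).
Premise 7, O(~d -> ~u), contraposes to O(u -> d); with O(u) we get O(d).
Premises 1, 3, 4, 5, 12 do not contribute to this derivation.
So O(d) follows.

Yes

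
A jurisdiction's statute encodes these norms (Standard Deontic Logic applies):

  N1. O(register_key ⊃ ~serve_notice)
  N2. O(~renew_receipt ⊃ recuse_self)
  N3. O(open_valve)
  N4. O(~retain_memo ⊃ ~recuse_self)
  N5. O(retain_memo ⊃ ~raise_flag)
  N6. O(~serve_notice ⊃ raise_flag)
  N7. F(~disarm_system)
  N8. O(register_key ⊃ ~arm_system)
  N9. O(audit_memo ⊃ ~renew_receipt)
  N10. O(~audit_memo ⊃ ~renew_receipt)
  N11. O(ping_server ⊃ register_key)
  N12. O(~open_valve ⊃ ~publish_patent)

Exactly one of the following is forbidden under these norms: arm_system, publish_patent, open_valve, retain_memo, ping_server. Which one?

ping_server

Premises 9 and 10 cover both cases: O(audit_memo ⊃ ~renew_receipt) and O(~audit_memo ⊃ ~renew_receipt). Since audit_memo ∨ ~audit_memo is a tautology, O(~renew_receipt) follows.
From O(~renew_receipt) and premise 2, O(~renew_receipt ⊃ recuse_self), we obtain O(recuse_self).
Premise 4 is O(~retain_memo ⊃ ~recuse_self); contrapositively O(recuse_self ⊃ retain_memo). Since O(recuse_self) holds, K gives O(retain_memo).
Premise 5 is O(retain_memo ⊃ ~raise_flag); since O(retain_memo), deontic closure gives O(~raise_flag).
The contrapositive of premise 6 (O(~serve_notice ⊃ raise_flag)) is O(~raise_flag ⊃ serve_notice), and O(~raise_flag) is already established, so O(serve_notice).
Premise 1 is O(register_key ⊃ ~serve_notice); contrapositively O(serve_notice ⊃ ~register_key). Since O(serve_notice) holds, K gives O(~register_key).
The contrapositive of premise 11 (O(ping_server ⊃ register_key)) is O(~register_key ⊃ ~ping_server), and O(~register_key) is already established, so O(~ping_server).
So O(~ping_server) holds, i.e. ping_server is forbidden. None of the other listed options is forbidden under the premises.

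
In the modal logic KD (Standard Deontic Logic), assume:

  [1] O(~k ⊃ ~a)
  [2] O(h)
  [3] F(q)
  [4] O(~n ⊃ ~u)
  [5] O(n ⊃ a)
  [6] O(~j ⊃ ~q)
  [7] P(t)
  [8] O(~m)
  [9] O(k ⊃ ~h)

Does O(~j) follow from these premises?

Premise 6 is O(~j ⊃ ~q); even if O(~q) held, inferring O(~j) would be affirming the consequent — invalid.
No other premise forces O(~j). An ideal world satisfying every premise can still have ~j false, so O(~j) is not derivable.

No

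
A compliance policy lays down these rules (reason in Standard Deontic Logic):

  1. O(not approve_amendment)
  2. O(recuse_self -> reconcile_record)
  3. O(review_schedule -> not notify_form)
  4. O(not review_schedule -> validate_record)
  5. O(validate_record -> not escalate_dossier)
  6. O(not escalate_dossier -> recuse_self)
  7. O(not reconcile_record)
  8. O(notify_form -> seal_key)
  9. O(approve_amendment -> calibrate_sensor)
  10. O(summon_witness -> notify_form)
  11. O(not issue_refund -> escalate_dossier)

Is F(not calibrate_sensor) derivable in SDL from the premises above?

Premise 9 is O(approve_amendment -> calibrate_sensor), but O(approve_amendment) is not derivable from the premises, so it does not yield O(calibrate_sensor).
No other premise forces O(calibrate_sensor). An ideal world satisfying every premise can still have not calibrate_sensor true, so F(not calibrate_sensor) is not derivable.

No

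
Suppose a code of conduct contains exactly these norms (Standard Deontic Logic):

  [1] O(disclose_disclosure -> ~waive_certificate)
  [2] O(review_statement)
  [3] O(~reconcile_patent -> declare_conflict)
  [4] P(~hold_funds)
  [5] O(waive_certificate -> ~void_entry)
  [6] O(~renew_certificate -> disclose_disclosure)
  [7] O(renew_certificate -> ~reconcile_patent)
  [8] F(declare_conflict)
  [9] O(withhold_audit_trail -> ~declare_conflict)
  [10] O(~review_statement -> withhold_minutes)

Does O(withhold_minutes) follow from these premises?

No

Premise 10 is O(~review_statement -> withhold_minutes), but O(~review_statement) is not derivable from the premises, so it does not yield O(withhold_minutes).
No other premise forces O(withhold_minutes). An ideal world satisfying every premise can still have withhold_minutes false, so O(withhold_minutes) is not derivable.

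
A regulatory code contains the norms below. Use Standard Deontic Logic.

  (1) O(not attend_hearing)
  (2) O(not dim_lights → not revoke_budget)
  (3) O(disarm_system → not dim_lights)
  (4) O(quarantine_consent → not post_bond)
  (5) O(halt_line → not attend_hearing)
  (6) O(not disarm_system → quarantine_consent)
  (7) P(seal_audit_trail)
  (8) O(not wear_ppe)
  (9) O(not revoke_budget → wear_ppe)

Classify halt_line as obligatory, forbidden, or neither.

Neither

Premise 5 is O(halt_line → not attend_hearing); even if O(not attend_hearing) held, inferring O(halt_line) would be affirming the consequent — invalid.
No premise or chain of K-axiom applications forces O(halt_line), and none forces O(not halt_line). So halt_line is neither obligatory nor forbidden under these norms.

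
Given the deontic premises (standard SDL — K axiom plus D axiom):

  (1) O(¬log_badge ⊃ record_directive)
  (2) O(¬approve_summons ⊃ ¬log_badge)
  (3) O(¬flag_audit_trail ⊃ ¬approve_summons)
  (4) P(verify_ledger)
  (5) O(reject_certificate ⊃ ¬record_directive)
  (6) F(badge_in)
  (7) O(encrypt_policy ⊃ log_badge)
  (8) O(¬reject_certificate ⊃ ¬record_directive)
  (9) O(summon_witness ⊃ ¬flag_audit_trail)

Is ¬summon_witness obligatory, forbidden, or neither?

Obligatory

By case analysis on reject_certificate: premise 5 gives O(reject_certificate ⊃ ¬record_directive) and premise 8 gives O(¬reject_certificate ⊃ ¬record_directive), so O(¬record_directive) either way.
Premise 1, O(¬log_badge ⊃ record_directive), contraposes to O(¬record_directive ⊃ log_badge); with O(¬record_directive) we get O(log_badge).
Premise 2, O(¬approve_summons ⊃ ¬log_badge), contraposes to O(log_badge ⊃ approve_summons); with O(log_badge) we get O(approve_summons).
Premise 3 is O(¬flag_audit_trail ⊃ ¬approve_summons); contrapositively O(approve_summons ⊃ flag_audit_trail). Since O(approve_summons) holds, K gives O(flag_audit_trail).
Premise 9, O(summon_witness ⊃ ¬flag_audit_trail), contraposes to O(flag_audit_trail ⊃ ¬summon_witness); with O(flag_audit_trail) we get O(¬summon_witness).
Premises 4, 6, 7 do not contribute to this derivation.
Hence ¬summon_witness is obligatory.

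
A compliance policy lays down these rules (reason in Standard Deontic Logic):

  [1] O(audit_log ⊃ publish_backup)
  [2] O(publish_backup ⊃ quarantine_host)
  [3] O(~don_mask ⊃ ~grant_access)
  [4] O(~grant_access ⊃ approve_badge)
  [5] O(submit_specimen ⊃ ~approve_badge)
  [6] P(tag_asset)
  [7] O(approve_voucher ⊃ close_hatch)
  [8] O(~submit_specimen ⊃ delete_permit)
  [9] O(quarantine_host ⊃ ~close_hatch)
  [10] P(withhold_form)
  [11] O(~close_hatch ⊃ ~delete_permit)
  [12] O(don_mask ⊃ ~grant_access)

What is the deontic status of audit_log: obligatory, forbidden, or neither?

Premises 3 and 12 are O(~don_mask ⊃ ~grant_access) and O(don_mask ⊃ ~grant_access); every ideal world satisfies ~don_mask or don_mask, so in either case ~grant_access holds — hence O(~grant_access).
From O(~grant_access) and premise 4, O(~grant_access ⊃ approve_badge), we obtain O(approve_badge).
Premise 5, O(submit_specimen ⊃ ~approve_badge), contraposes to O(approve_badge ⊃ ~submit_specimen); with O(approve_badge) we get O(~submit_specimen).
Premise 8 is O(~submit_specimen ⊃ delete_permit); since O(~submit_specimen), deontic closure gives O(delete_permit).
The contrapositive of premise 11 (O(~close_hatch ⊃ ~delete_permit)) is O(delete_permit ⊃ close_hatch), and O(delete_permit) is already established, so O(close_hatch).
Premise 9 is O(quarantine_host ⊃ ~close_hatch); contrapositively O(close_hatch ⊃ ~quarantine_host). Since O(close_hatch) holds, K gives O(~quarantine_host).
Premise 2, O(publish_backup ⊃ quarantine_host), contraposes to O(~quarantine_host ⊃ ~publish_backup); with O(~quarantine_host) we get O(~publish_backup).
The contrapositive of premise 1 (O(audit_log ⊃ publish_backup)) is O(~publish_backup ⊃ ~audit_log), and O(~publish_backup) is already established, so O(~audit_log).
Premises 6, 7, 10 do not contribute to this derivation.
Thus O(~audit_log), which is F(audit_log): audit_log is forbidden.

Forbidden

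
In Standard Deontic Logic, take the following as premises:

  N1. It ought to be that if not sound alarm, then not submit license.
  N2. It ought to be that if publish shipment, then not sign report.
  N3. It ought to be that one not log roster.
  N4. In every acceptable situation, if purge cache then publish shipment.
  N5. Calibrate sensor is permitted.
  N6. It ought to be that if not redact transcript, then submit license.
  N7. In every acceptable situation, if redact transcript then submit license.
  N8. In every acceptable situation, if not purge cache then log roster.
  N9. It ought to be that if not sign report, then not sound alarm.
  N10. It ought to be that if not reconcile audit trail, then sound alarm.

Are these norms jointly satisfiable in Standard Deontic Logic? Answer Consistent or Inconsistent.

Inconsistent

Premises 6 and 7 are O(¬redact_transcript → submit_license) and O(redact_transcript → submit_license); every ideal world satisfies ¬redact_transcript or redact_transcript, so in either case submit_license holds — hence O(submit_license).
Premise 1, O(¬sound_alarm → ¬submit_license), contraposes to O(submit_license → sound_alarm); with O(submit_license) we get O(sound_alarm).
The contrapositive of premise 9 (O(¬sign_report → ¬sound_alarm)) is O(sound_alarm → sign_report), and O(sound_alarm) is already established, so O(sign_report).
The contrapositive of premise 2 (O(publish_shipment → ¬sign_report)) is O(sign_report → ¬publish_shipment), and O(sign_report) is already established, so O(¬publish_shipment).
Premise 4, O(purge_cache → publish_shipment), contraposes to O(¬publish_shipment → ¬purge_cache); with O(¬publish_shipment) we get O(¬purge_cache).
Premise 8 is O(¬purge_cache → log_roster); since O(¬purge_cache), deontic closure gives O(log_roster).
But premise 3 directly asserts O(¬log_roster).
We now have both O(log_roster) and O(¬log_roster) — log_roster is simultaneously obligatory and forbidden, violating the D-axiom.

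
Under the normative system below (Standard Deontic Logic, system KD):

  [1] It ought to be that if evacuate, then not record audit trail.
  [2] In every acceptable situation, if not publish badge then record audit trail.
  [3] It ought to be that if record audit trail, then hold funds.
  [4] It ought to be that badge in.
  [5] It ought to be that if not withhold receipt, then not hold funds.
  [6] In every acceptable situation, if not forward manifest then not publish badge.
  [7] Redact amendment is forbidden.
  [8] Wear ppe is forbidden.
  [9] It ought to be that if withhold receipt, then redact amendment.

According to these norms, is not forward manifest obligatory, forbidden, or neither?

Forbidden

F(redact_amendment) at premise 7 means O(¬redact_amendment).
Premise 9 is O(withhold_receipt → redact_amendment); contrapositively O(¬redact_amendment → ¬withhold_receipt). Since O(¬redact_amendment) holds, K gives O(¬withhold_receipt).
Premise 5 is O(¬withhold_receipt → ¬hold_funds); since O(¬withhold_receipt), deontic closure gives O(¬hold_funds).
Premise 3, O(record_audit_trail → hold_funds), contraposes to O(¬hold_funds → ¬record_audit_trail); with O(¬hold_funds) we get O(¬record_audit_trail).
The contrapositive of premise 2 (O(¬publish_badge → record_audit_trail)) is O(¬record_audit_trail → publish_badge), and O(¬record_audit_trail) is already established, so O(publish_badge).
The contrapositive of premise 6 (O(¬forward_manifest → ¬publish_badge)) is O(publish_badge → forward_manifest), and O(publish_badge) is already established, so O(forward_manifest).
Premises 1, 4, 8 do not contribute to this derivation.
Thus O(forward_manifest), which is F(¬forward_manifest): ¬forward_manifest is forbidden.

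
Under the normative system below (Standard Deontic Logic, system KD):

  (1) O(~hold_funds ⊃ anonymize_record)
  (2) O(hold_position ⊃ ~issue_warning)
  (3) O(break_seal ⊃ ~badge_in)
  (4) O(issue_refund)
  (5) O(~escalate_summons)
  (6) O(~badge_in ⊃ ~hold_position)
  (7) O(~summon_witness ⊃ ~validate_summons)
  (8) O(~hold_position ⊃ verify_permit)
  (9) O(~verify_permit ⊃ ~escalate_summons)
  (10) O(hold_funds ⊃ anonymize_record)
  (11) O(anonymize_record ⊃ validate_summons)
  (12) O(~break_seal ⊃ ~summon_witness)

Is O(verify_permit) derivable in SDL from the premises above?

By case analysis on ~hold_funds: premise 1 gives O(~hold_funds ⊃ anonymize_record) and premise 10 gives O(hold_funds ⊃ anonymize_record), so O(anonymize_record) either way.
From O(anonymize_record) and premise 11, O(anonymize_record ⊃ validate_summons), we obtain O(validate_summons).
Premise 7, O(~summon_witness ⊃ ~validate_summons), contraposes to O(validate_summons ⊃ summon_witness); with O(validate_summons) we get O(summon_witness).
Premise 12, O(~break_seal ⊃ ~summon_witness), contraposes to O(summon_witness ⊃ break_seal); with O(summon_witness) we get O(break_seal).
Premise 3 is O(break_seal ⊃ ~badge_in); since O(break_seal), deontic closure gives O(~badge_in).
Premise 6 is O(~badge_in ⊃ ~hold_position); since O(~badge_in), deontic closure gives O(~hold_position).
From O(~hold_position) and premise 8, O(~hold_position ⊃ verify_permit), we obtain O(verify_permit).
Premises 2, 4, 5, 9 do not contribute to this derivation.
So O(verify_permit) follows.

Yes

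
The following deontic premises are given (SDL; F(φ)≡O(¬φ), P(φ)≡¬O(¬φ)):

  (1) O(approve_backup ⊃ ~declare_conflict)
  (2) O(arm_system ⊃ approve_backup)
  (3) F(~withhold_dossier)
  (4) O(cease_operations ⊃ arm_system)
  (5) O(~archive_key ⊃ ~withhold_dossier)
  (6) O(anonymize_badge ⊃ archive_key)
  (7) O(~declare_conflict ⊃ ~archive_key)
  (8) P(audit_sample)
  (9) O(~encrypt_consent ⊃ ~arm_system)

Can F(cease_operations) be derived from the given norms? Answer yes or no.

Yes

F(~withhold_dossier) at premise 3 means O(withhold_dossier).
The contrapositive of premise 5 (O(~archive_key ⊃ ~withhold_dossier)) is O(withhold_dossier ⊃ archive_key), and O(withhold_dossier) is already established, so O(archive_key).
Premise 7 is O(~declare_conflict ⊃ ~archive_key); contrapositively O(archive_key ⊃ declare_conflict). Since O(archive_key) holds, K gives O(declare_conflict).
Premise 1 is O(approve_backup ⊃ ~declare_conflict); contrapositively O(declare_conflict ⊃ ~approve_backup). Since O(declare_conflict) holds, K gives O(~approve_backup).
Premise 2 is O(arm_system ⊃ approve_backup); contrapositively O(~approve_backup ⊃ ~arm_system). Since O(~approve_backup) holds, K gives O(~arm_system).
Premise 4 is O(cease_operations ⊃ arm_system); contrapositively O(~arm_system ⊃ ~cease_operations). Since O(~arm_system) holds, K gives O(~cease_operations).
Premises 6, 8, 9 do not contribute to this derivation.
So O(~cease_operations) holds, i.e. F(cease_operations). The claim follows.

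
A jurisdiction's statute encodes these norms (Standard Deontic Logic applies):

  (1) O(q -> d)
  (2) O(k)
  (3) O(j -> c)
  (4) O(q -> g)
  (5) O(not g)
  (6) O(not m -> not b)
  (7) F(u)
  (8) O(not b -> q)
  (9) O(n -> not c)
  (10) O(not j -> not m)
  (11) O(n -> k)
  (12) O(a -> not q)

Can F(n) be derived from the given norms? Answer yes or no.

From premise 5 we have O(not g).
Premise 4 is O(q -> g); contrapositively O(not g -> not q). Since O(not g) holds, K gives O(not q).
The contrapositive of premise 8 (O(not b -> q)) is O(not q -> b), and O(not q) is already established, so O(b).
The contrapositive of premise 6 (O(not m -> not b)) is O(b -> m), and O(b) is already established, so O(m).
Premise 10, O(not j -> not m), contraposes to O(m -> j); with O(m) we get O(j).
With premise 3, O(j -> c), the K-axiom yields O(c).
Premise 9, O(n -> not c), contraposes to O(c -> not n); with O(c) we get O(not n).
Premises 1, 2, 7, 11, 12 do not contribute to this derivation.
So O(not n) holds, i.e. F(n). The claim follows.

Yes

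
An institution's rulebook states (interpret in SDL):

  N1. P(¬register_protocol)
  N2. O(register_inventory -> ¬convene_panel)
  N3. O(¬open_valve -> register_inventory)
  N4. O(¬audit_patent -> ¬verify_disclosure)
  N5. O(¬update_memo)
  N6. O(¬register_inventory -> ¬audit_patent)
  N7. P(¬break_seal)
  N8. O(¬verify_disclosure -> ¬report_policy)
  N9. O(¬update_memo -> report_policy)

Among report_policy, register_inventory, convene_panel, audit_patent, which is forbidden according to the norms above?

convene_panel

Premise 5 states O(¬update_memo) outright.
From O(¬update_memo) and premise 9, O(¬update_memo -> report_policy), we obtain O(report_policy).
The contrapositive of premise 8 (O(¬verify_disclosure -> ¬report_policy)) is O(report_policy -> verify_disclosure), and O(report_policy) is already established, so O(verify_disclosure).
Premise 4 is O(¬audit_patent -> ¬verify_disclosure); contrapositively O(verify_disclosure -> audit_patent). Since O(verify_disclosure) holds, K gives O(audit_patent).
Premise 6, O(¬register_inventory -> ¬audit_patent), contraposes to O(audit_patent -> register_inventory); with O(audit_patent) we get O(register_inventory).
With premise 2, O(register_inventory -> ¬convene_panel), the K-axiom yields O(¬convene_panel).
So O(¬convene_panel) holds, i.e. convene_panel is forbidden. None of the other listed options is forbidden under the premises.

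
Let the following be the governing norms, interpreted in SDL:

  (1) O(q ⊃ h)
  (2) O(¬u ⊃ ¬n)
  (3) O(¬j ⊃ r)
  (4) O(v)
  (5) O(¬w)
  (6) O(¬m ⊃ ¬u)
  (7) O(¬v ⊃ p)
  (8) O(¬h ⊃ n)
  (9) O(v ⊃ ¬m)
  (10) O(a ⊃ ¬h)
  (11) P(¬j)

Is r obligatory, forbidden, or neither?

Premise 3 is O(¬j ⊃ r), but O(¬j) is not derivable from the premises (the permission P(¬j) asserts only ¬O(j), not O(¬j)), so it does not yield O(r).
No premise or chain of K-axiom applications forces O(r), and none forces O(¬r). So r is neither obligatory nor forbidden under these norms.

Neither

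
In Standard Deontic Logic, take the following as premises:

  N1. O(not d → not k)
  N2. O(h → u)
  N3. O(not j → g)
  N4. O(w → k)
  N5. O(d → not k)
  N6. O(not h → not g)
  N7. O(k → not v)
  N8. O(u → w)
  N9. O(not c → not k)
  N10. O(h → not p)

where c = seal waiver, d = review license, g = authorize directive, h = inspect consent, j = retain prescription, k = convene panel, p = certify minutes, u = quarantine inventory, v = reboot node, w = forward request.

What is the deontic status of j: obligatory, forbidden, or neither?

Obligatory

Premises 1 and 5 cover both cases: O(not d → not k) and O(d → not k). Since not d ∨ d is a tautology, O(not k) follows.
Premise 4, O(w → k), contraposes to O(not k → not w); with O(not k) we get O(not w).
Premise 8 is O(u → w); contrapositively O(not w → not u). Since O(not w) holds, K gives O(not u).
The contrapositive of premise 2 (O(h → u)) is O(not u → not h), and O(not u) is already established, so O(not h).
Premise 6 is O(not h → not g); since O(not h), deontic closure gives O(not g).
The contrapositive of premise 3 (O(not j → g)) is O(not g → j), and O(not g) is already established, so O(j).
Premises 7, 9, 10 do not contribute to this derivation.
Hence j is obligatory.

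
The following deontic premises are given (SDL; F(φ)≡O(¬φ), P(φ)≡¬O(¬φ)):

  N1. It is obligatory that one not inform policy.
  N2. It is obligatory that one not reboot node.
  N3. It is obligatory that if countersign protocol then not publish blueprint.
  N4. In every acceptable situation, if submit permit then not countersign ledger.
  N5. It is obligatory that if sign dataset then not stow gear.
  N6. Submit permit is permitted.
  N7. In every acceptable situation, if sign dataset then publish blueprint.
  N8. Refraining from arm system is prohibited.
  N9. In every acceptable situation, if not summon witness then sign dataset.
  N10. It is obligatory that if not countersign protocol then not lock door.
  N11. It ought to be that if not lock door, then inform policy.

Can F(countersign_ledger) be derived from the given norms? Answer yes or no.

No

Premise 4 is O(submit_permit → ¬countersign_ledger), but O(submit_permit) is not derivable from the premises (the permission P(submit_permit) asserts only ¬O(¬submit_permit), not O(submit_permit)), so it does not yield O(¬countersign_ledger).
No other premise forces O(¬countersign_ledger). An ideal world satisfying every premise can still have countersign_ledger true, so F(countersign_ledger) is not derivable.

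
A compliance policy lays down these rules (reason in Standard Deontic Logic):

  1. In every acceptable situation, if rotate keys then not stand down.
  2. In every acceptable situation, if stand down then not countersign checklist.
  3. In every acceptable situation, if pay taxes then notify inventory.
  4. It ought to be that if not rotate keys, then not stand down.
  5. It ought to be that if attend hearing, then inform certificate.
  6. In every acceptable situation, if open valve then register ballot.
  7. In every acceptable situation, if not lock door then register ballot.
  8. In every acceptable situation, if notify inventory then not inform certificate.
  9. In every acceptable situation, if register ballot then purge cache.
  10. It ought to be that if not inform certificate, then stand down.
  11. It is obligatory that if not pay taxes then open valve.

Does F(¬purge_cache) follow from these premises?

Yes

Premises 1 and 4 cover both cases: O(rotate_keys → ¬stand_down) and O(¬rotate_keys → ¬stand_down). Since rotate_keys ∨ ¬rotate_keys is a tautology, O(¬stand_down) follows.
Premise 10, O(¬inform_certificate → stand_down), contraposes to O(¬stand_down → inform_certificate); with O(¬stand_down) we get O(inform_certificate).
Premise 8, O(notify_inventory → ¬inform_certificate), contraposes to O(inform_certificate → ¬notify_inventory); with O(inform_certificate) we get O(¬notify_inventory).
The contrapositive of premise 3 (O(pay_taxes → notify_inventory)) is O(¬notify_inventory → ¬pay_taxes), and O(¬notify_inventory) is already established, so O(¬pay_taxes).
Applying K to premise 11 (O(¬pay_taxes → open_valve)) and O(¬pay_taxes) yields O(open_valve).
With premise 6, O(open_valve → register_ballot), the K-axiom yields O(register_ballot).
With premise 9, O(register_ballot → purge_cache), the K-axiom yields O(purge_cache).
Premises 2, 5, 7 do not contribute to this derivation.
So O(purge_cache) holds, i.e. F(¬purge_cache). The claim follows.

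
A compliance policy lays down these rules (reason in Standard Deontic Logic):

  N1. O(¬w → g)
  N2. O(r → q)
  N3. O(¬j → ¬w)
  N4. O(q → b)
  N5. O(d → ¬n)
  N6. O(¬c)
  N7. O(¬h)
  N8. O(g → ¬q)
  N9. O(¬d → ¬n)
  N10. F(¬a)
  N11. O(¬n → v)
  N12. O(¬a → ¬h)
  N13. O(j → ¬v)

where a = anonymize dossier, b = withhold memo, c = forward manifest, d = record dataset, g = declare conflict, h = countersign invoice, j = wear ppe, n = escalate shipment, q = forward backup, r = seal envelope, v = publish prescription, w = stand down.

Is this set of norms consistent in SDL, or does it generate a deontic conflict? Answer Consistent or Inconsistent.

Premise 12 is O(¬a → ¬h); even if O(¬h) held, inferring O(¬a) would be affirming the consequent — invalid.
So O(¬a) is not derivable, and the apparent clash with O(a) does not arise.
A world satisfying every obligation exists (e.g. a=true, b=false, c=false, d=false, g=true, h=false, j=false, n=false, q=false, r=false, v=true, w=false); no atom is both obligatory and forbidden, so the set is consistent.

Consistent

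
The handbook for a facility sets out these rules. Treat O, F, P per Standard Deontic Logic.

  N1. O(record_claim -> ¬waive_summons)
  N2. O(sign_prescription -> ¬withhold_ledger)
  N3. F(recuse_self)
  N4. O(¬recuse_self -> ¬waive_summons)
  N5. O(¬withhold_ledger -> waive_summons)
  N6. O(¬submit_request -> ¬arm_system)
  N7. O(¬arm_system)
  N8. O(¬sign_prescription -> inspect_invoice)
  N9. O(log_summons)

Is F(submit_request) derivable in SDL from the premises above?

No

Premise 6 is O(¬submit_request -> ¬arm_system); even if O(¬arm_system) held, inferring O(¬submit_request) would be affirming the consequent — invalid.
No other premise forces O(¬submit_request). An ideal world satisfying every premise can still have submit_request true, so F(submit_request) is not derivable.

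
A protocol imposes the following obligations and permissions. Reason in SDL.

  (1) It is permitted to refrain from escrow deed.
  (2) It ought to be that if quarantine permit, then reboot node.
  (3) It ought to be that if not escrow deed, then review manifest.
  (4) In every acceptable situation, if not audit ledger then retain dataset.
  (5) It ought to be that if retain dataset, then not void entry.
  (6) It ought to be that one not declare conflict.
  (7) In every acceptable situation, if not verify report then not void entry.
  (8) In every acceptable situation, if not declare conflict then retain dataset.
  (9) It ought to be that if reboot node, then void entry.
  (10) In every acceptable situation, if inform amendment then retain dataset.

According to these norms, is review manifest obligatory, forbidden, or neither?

Premise 3 is O(¬escrow_deed → review_manifest), but O(¬escrow_deed) is not derivable from the premises (the permission P(¬escrow_deed) asserts only ¬O(escrow_deed), not O(¬escrow_deed)), so it does not yield O(review_manifest).
No premise or chain of K-axiom applications forces O(review_manifest), and none forces O(¬review_manifest). So review_manifest is neither obligatory nor forbidden under these norms.

Neither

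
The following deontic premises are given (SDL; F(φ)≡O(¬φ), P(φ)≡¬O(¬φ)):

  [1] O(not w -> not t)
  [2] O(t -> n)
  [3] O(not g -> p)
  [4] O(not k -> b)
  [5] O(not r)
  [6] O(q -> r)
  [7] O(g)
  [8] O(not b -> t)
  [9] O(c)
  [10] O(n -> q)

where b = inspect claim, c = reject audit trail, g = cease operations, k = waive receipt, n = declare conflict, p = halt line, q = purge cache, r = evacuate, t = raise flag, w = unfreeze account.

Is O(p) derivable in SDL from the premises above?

No

Premise 3 is O(not g -> p), but O(not g) is not derivable from the premises, so it does not yield O(p).
No other premise forces O(p). An ideal world satisfying every premise can still have p false, so O(p) is not derivable.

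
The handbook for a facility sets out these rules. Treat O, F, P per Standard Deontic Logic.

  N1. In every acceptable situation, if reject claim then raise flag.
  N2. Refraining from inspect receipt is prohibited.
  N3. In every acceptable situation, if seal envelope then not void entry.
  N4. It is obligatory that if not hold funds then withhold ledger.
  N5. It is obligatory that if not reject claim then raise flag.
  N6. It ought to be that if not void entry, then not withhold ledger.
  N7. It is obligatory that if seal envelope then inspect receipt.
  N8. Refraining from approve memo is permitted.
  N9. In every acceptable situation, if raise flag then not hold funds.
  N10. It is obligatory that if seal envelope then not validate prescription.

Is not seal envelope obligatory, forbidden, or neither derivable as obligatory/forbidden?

Premises 1 and 5 cover both cases: O(reject_claim → raise_flag) and O(¬reject_claim → raise_flag). Since reject_claim ∨ ¬reject_claim is a tautology, O(raise_flag) follows.
With premise 9, O(raise_flag → ¬hold_funds), the K-axiom yields O(¬hold_funds).
Premise 4 is O(¬hold_funds → withhold_ledger); since O(¬hold_funds), deontic closure gives O(withhold_ledger).
Premise 6, O(¬void_entry → ¬withhold_ledger), contraposes to O(withhold_ledger → void_entry); with O(withhold_ledger) we get O(void_entry).
Premise 3, O(seal_envelope → ¬void_entry), contraposes to O(void_entry → ¬seal_envelope); with O(void_entry) we get O(¬seal_envelope).
Premises 2, 7, 8, 10 do not contribute to this derivation.
Hence ¬seal_envelope is obligatory.

Obligatory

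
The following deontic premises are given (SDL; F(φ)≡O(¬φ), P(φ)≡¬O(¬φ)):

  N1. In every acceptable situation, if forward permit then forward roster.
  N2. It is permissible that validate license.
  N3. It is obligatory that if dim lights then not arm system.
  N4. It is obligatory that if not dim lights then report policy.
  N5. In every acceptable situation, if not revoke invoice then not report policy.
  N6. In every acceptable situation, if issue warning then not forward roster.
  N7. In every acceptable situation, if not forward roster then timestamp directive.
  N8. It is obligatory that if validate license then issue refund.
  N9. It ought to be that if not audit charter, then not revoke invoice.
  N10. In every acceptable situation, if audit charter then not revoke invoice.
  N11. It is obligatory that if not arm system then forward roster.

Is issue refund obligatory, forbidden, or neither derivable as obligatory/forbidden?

Neither

Premise 8 is O(validate_license → issue_refund), but O(validate_license) is not derivable from the premises (the permission P(validate_license) asserts only ¬O(¬validate_license), not O(validate_license)), so it does not yield O(issue_refund).
No premise or chain of K-axiom applications forces O(issue_refund), and none forces O(¬issue_refund). So issue_refund is neither obligatory nor forbidden under these norms.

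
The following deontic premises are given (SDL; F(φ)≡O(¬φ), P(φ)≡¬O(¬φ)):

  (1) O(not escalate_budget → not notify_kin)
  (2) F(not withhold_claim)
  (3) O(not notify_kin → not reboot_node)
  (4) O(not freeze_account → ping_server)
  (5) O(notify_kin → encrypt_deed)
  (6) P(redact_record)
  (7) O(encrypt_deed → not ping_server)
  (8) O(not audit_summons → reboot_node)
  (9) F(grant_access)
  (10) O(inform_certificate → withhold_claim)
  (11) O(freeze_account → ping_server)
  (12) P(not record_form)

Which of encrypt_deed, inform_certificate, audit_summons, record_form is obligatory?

By case analysis on not freeze_account: premise 4 gives O(not freeze_account → ping_server) and premise 11 gives O(freeze_account → ping_server), so O(ping_server) either way.
The contrapositive of premise 7 (O(encrypt_deed → not ping_server)) is O(ping_server → not encrypt_deed), and O(ping_server) is already established, so O(not encrypt_deed).
Premise 5, O(notify_kin → encrypt_deed), contraposes to O(not encrypt_deed → not notify_kin); with O(not encrypt_deed) we get O(not notify_kin).
With premise 3, O(not notify_kin → not reboot_node), the K-axiom yields O(not reboot_node).
Premise 8, O(not audit_summons → reboot_node), contraposes to O(not reboot_node → audit_summons); with O(not reboot_node) we get O(audit_summons).
So O(audit_summons) holds — audit_summons is obligatory. None of the other listed options is made obligatory by any chain of premises.

audit_summons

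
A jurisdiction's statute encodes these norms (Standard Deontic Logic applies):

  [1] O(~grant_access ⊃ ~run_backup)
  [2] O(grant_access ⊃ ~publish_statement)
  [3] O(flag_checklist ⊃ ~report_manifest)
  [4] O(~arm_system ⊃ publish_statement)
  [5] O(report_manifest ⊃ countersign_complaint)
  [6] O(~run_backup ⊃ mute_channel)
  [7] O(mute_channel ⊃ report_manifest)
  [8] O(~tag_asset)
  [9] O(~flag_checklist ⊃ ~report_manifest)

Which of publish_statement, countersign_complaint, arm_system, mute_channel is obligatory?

Premises 3 and 9 cover both cases: O(flag_checklist ⊃ ~report_manifest) and O(~flag_checklist ⊃ ~report_manifest). Since flag_checklist ∨ ~flag_checklist is a tautology, O(~report_manifest) follows.
Premise 7 is O(mute_channel ⊃ report_manifest); contrapositively O(~report_manifest ⊃ ~mute_channel). Since O(~report_manifest) holds, K gives O(~mute_channel).
Premise 6 is O(~run_backup ⊃ mute_channel); contrapositively O(~mute_channel ⊃ run_backup). Since O(~mute_channel) holds, K gives O(run_backup).
Premise 1, O(~grant_access ⊃ ~run_backup), contraposes to O(run_backup ⊃ grant_access); with O(run_backup) we get O(grant_access).
Applying K to premise 2 (O(grant_access ⊃ ~publish_statement)) and O(grant_access) yields O(~publish_statement).
Premise 4, O(~arm_system ⊃ publish_statement), contraposes to O(~publish_statement ⊃ arm_system); with O(~publish_statement) we get O(arm_system).
So O(arm_system) holds — arm_system is obligatory. None of the other listed options is made obligatory by any chain of premises.

arm_system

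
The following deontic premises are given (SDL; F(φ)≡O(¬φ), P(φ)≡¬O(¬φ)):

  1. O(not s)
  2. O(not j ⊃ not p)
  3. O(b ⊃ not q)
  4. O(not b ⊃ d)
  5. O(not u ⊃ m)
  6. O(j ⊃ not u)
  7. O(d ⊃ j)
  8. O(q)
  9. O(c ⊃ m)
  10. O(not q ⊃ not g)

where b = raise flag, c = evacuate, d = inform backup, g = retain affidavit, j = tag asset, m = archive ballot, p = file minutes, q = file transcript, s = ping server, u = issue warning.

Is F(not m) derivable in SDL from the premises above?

Yes

Premise 8 states O(q) outright.
Premise 3, O(b ⊃ not q), contraposes to O(q ⊃ not b); with O(q) we get O(not b).
From O(not b) and premise 4, O(not b ⊃ d), we obtain O(d).
Premise 7 is O(d ⊃ j); since O(d), deontic closure gives O(j).
Applying K to premise 6 (O(j ⊃ not u)) and O(j) yields O(not u).
From O(not u) and premise 5, O(not u ⊃ m), we obtain O(m).
Premises 1, 2, 9, 10 do not contribute to this derivation.
So O(m) holds, i.e. F(not m). The claim follows.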